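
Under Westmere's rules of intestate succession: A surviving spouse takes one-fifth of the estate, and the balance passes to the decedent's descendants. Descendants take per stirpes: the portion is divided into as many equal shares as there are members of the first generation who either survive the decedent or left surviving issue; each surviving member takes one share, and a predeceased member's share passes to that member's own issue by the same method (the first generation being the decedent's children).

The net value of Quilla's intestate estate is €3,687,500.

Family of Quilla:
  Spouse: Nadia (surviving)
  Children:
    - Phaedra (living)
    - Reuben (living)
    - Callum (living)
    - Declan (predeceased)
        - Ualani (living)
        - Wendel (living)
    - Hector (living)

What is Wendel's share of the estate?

Nadia takes one-fifth of €3,687,500 = €737,500. The remaining €2,950,000 passes to the descendants.
The descendants' portion (€2,950,000) is divided into 5 shares of €590,000: Phaedra, Reuben, Callum, and Hector each take €590,000; Declan's €590,000 share passes to Declan's issue.
Declan's share (€590,000) is divided into 2 shares of €295,000: Ualani and Wendel each take €295,000.

Wendel receives €295,000.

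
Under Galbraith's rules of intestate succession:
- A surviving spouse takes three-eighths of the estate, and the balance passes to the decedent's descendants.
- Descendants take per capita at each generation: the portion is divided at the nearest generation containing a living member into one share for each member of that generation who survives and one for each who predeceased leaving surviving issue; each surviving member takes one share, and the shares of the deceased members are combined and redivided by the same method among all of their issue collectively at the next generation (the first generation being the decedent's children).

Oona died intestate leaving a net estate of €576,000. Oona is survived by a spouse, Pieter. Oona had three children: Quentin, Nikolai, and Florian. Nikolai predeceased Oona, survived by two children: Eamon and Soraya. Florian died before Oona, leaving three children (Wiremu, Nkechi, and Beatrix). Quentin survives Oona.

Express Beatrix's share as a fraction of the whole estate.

Pieter takes three-eighths of €576,000 = €216,000. The remaining €360,000 passes to the descendants.
The descendants' portion (€360,000) is divided at the children's generation into 3 shares of €120,000. Quentin takes €120,000. The 2 shares of the deceased (Nikolai and Florian) are combined into a pool of €240,000.
That pool (€240,000) is divided at the grandchildren's generation equally among Eamon, Soraya, Wiremu, Nkechi, and Beatrix: €48,000 each.

Beatrix receives 1/12 of the estate.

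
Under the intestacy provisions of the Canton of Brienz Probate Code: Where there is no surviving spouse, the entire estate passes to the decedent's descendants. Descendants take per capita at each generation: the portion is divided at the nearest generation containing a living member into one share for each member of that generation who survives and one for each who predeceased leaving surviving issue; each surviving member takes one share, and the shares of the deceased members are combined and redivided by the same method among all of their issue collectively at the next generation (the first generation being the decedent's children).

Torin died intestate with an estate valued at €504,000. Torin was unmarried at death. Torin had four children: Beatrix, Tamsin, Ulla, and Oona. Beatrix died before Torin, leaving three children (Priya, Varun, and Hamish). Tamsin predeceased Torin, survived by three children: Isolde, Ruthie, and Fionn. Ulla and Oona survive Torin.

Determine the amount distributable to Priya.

Priya receives €42,000.

The entire €504,000 passes to the descendants.
That amount (€504,000) is divided at the children's generation into 4 shares of €126,000. Ulla and Oona each take €126,000. The 2 shares of the deceased (Beatrix and Tamsin) are combined into a pool of €252,000.
That pool (€252,000) is divided at the grandchildren's generation equally among Priya, Varun, Hamish, Isolde, Ruthie, and Fionn: €42,000 each.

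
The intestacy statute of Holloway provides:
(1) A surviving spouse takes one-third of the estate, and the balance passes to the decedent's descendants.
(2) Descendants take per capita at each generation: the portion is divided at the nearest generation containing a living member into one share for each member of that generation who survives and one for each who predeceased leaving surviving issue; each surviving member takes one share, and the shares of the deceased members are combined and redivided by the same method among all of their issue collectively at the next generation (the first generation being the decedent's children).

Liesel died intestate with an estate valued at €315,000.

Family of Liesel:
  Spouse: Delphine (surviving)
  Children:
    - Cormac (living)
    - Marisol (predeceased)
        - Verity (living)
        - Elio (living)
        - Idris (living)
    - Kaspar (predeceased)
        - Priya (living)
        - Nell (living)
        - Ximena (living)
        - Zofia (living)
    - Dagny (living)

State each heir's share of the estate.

Delphine: €105,000; Cormac: €52,500; Verity: €15,000; Elio: €15,000; Idris: €15,000; Priya: €15,000; Nell: €15,000; Ximena: €15,000; Zofia: €15,000; Dagny: €52,500

Delphine takes one-third of €315,000 = €105,000. The remaining €210,000 passes to the descendants.
The descendants' portion (€210,000) is divided at the children's generation into 4 shares of €52,500. Cormac and Dagny each take €52,500. The 2 shares of the deceased (Marisol and Kaspar) are combined into a pool of €105,000.
That pool (€105,000) is divided at the grandchildren's generation equally among Verity, Elio, Idris, Priya, Nell, Ximena, and Zofia: €15,000 each.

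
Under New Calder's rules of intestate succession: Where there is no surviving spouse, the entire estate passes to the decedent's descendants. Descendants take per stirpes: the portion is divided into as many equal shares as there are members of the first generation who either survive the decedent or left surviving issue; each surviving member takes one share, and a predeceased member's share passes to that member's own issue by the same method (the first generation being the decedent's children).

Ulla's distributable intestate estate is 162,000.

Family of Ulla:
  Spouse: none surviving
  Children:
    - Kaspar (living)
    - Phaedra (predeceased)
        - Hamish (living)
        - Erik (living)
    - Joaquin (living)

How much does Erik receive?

Erik receives 27,000.

The entire 162,000 passes to the descendants.
That amount (162,000) is divided into 3 shares of 54,000: Kaspar and Joaquin each take 54,000; Phaedra's 54,000 share passes to Phaedra's issue.
Phaedra's share (54,000) is divided into 2 shares of 27,000: Hamish and Erik each take 27,000.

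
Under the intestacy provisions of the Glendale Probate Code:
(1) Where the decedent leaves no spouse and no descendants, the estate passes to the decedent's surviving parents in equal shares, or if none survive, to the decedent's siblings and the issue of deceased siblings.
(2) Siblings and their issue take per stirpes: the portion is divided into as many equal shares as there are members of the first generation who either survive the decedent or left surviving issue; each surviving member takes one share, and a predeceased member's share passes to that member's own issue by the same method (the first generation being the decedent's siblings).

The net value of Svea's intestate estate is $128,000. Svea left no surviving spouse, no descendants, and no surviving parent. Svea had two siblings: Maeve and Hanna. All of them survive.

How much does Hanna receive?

The entire $128,000 passes to the siblings and their issue.
That amount ($128,000) is divided into 2 shares of $64,000: Maeve and Hanna each take $64,000.

Hanna receives $64,000.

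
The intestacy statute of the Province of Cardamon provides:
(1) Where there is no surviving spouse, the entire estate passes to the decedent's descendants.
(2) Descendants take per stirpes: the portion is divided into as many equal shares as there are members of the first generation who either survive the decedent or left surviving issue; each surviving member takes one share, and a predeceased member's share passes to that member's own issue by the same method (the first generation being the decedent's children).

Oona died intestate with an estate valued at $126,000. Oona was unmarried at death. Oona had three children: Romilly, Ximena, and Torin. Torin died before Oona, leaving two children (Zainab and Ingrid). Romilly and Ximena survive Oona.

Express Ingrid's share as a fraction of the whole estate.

The entire $126,000 passes to the descendants.
That amount ($126,000) is divided into 3 shares of $42,000: Romilly and Ximena each take $42,000; Torin's $42,000 share passes to Torin's issue.
Torin's share ($42,000) is divided into 2 shares of $21,000: Zainab and Ingrid each take $21,000.

Ingrid receives 1/6 of the estate.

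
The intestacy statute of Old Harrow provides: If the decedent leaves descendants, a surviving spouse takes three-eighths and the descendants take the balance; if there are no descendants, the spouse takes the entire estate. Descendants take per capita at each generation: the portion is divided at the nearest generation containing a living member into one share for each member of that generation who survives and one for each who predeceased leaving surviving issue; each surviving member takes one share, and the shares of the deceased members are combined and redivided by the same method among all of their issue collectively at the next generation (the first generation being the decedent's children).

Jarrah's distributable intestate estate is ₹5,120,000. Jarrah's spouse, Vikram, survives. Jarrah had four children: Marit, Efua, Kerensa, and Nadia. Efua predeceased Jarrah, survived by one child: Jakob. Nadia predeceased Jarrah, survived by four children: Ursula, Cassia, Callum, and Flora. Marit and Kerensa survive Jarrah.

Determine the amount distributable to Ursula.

Ursula receives ₹320,000.

Vikram takes three-eighths of ₹5,120,000 = ₹1,920,000. The remaining ₹3,200,000 passes to the descendants.
The descendants' portion (₹3,200,000) is divided at the children's generation into 4 shares of ₹800,000. Marit and Kerensa each take ₹800,000. The 2 shares of the deceased (Efua and Nadia) are combined into a pool of ₹1,600,000.
That pool (₹1,600,000) is divided at the grandchildren's generation equally among Jakob, Ursula, Cassia, Callum, and Flora: ₹320,000 each.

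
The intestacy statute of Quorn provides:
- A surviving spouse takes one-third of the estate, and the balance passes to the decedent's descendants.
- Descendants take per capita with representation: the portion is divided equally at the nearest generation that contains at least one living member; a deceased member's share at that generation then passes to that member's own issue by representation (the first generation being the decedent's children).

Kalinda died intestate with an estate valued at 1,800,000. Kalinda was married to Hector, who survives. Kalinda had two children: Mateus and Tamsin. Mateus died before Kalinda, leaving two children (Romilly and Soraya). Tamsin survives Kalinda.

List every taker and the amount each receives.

Hector: 600,000; Romilly: 300,000; Soraya: 300,000; Tamsin: 600,000

Hector takes one-third of 1,800,000 = 600,000. The remaining 1,200,000 passes to the descendants.
The descendants' portion (1,200,000) is divided into 2 shares of 600,000: Tamsin takes 600,000; Mateus's 600,000 share passes to Mateus's issue.
Mateus's share (600,000) is divided into 2 shares of 300,000: Romilly and Soraya each take 300,000.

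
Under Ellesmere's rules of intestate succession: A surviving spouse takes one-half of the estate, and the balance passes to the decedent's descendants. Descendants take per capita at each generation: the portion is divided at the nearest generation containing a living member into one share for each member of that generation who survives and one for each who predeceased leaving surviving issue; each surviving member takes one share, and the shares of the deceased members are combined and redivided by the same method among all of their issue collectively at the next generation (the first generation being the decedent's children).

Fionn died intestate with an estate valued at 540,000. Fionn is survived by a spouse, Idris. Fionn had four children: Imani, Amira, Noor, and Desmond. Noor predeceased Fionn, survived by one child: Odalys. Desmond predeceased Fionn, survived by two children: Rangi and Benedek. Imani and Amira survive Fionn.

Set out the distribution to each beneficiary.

Idris takes one-half of 540,000 = 270,000. The remaining 270,000 passes to the descendants.
The descendants' portion (270,000) is divided at the children's generation into 4 shares of 67,500. Imani and Amira each take 67,500. The 2 shares of the deceased (Noor and Desmond) are combined into a pool of 135,000.
That pool (135,000) is divided at the grandchildren's generation equally among Odalys, Rangi, and Benedek: 45,000 each.

Idris: 270,000; Imani: 67,500; Amira: 67,500; Odalys: 45,000; Rangi: 45,000; Benedek: 45,000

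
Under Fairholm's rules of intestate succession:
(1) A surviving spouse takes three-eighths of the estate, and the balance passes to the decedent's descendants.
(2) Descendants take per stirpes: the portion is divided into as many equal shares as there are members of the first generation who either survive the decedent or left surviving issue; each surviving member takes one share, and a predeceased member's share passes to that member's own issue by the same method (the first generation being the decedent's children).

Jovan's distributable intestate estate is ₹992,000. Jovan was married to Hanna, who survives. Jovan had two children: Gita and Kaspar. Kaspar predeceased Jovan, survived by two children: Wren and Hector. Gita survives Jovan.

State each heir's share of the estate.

Hanna: ₹372,000; Gita: ₹310,000; Wren: ₹155,000; Hector: ₹155,000

Hanna takes three-eighths of ₹992,000 = ₹372,000. The remaining ₹620,000 passes to the descendants.
The descendants' portion (₹620,000) is divided into 2 shares of ₹310,000: Gita takes ₹310,000; Kaspar's ₹310,000 share passes to Kaspar's issue.
Kaspar's share (₹310,000) is divided into 2 shares of ₹155,000: Wren and Hector each take ₹155,000.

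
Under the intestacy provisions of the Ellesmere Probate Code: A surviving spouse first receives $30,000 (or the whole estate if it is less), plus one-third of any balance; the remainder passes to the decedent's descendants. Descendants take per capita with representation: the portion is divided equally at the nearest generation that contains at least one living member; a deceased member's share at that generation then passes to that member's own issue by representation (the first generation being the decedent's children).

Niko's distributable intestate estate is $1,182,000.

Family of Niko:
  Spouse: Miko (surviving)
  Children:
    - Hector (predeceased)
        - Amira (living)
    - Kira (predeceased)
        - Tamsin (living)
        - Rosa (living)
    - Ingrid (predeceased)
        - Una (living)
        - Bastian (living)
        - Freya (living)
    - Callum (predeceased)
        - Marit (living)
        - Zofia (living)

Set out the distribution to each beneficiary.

Miko: $414,000; Amira: $96,000; Tamsin: $96,000; Rosa: $96,000; Una: $96,000; Bastian: $96,000; Freya: $96,000; Marit: $96,000; Zofia: $96,000

Miko first takes $30,000, leaving a balance of $1,152,000. Miko then takes one-third of the balance ($384,000), for a total of $414,000. The remaining $768,000 passes to the descendants.
No child survives, so the initial division is made at the grandchildren's generation.
The descendants' portion ($768,000) is divided into 8 shares of $96,000: Amira, Tamsin, Rosa, Una, Bastian, Freya, Marit, and Zofia each take $96,000.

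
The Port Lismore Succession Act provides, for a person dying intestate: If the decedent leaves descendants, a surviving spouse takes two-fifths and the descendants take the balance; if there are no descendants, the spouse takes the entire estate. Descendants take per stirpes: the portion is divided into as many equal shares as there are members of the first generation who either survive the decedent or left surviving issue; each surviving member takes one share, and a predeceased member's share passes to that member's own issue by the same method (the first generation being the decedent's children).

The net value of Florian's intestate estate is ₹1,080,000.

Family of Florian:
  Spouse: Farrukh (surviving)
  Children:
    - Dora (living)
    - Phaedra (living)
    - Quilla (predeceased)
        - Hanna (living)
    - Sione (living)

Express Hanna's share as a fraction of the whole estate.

Farrukh takes two-fifths of ₹1,080,000 = ₹432,000. The remaining ₹648,000 passes to the descendants.
The descendants' portion (₹648,000) is divided into 4 shares of ₹162,000: Dora, Phaedra, and Sione each take ₹162,000; Quilla's ₹162,000 share passes to Quilla's issue.
Quilla's share (₹162,000) passes entirely to Hanna.

Hanna receives 3/20 of the estate.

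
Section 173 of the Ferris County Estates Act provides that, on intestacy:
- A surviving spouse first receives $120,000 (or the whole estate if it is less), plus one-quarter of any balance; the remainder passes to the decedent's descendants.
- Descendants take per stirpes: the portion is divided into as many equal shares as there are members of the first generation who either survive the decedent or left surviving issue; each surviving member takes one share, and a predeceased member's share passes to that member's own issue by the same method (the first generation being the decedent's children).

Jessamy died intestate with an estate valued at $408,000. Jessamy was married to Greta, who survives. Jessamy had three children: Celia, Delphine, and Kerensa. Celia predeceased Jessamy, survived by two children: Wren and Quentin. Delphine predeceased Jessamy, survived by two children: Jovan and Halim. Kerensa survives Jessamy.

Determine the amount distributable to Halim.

Halim receives $36,000.

Greta first takes $120,000, leaving a balance of $288,000. Greta then takes one-quarter of the balance ($72,000), for a total of $192,000. The remaining $216,000 passes to the descendants.
The descendants' portion ($216,000) is divided into 3 shares of $72,000: Kerensa takes $72,000; Celia's $72,000 share passes to Celia's issue; Delphine's $72,000 share passes to Delphine's issue.
Celia's share ($72,000) is divided into 2 shares of $36,000: Wren and Quentin each take $36,000.
Delphine's share ($72,000) is divided into 2 shares of $36,000: Jovan and Halim each take $36,000.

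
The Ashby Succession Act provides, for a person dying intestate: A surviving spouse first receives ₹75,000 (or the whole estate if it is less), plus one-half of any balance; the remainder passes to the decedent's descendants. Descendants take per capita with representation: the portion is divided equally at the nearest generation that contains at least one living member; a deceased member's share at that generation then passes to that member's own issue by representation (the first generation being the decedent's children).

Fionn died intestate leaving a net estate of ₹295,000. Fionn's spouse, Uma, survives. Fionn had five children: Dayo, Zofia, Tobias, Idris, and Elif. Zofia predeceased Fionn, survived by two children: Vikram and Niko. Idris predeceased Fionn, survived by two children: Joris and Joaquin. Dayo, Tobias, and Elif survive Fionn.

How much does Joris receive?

Uma first takes ₹75,000, leaving a balance of ₹220,000. Uma then takes one-half of the balance (₹110,000), for a total of ₹185,000. The remaining ₹110,000 passes to the descendants.
The descendants' portion (₹110,000) is divided into 5 shares of ₹22,000: Dayo, Tobias, and Elif each take ₹22,000; Zofia's ₹22,000 share passes to Zofia's issue; Idris's ₹22,000 share passes to Idris's issue.
Zofia's share (₹22,000) is divided into 2 shares of ₹11,000: Vikram and Niko each take ₹11,000.
Idris's share (₹22,000) is divided into 2 shares of ₹11,000: Joris and Joaquin each take ₹11,000.

Joris receives ₹11,000.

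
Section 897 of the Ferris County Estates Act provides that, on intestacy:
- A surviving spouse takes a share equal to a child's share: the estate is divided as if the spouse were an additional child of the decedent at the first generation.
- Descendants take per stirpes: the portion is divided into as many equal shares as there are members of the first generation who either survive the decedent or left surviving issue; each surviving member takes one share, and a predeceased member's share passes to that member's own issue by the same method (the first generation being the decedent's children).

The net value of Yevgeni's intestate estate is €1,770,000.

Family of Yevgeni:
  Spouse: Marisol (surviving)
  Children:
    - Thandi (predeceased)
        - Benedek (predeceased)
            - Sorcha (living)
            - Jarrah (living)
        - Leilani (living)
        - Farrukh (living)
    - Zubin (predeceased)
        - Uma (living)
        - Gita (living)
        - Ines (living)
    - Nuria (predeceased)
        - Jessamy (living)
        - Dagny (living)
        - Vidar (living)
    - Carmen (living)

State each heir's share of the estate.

Marisol: €354,000; Sorcha: €59,000; Jarrah: €59,000; Leilani: €118,000; Farrukh: €118,000; Uma: €118,000; Gita: €118,000; Ines: €118,000; Jessamy: €118,000; Dagny: €118,000; Vidar: €118,000; Carmen: €354,000

The spouse counts as an additional share at the children's level, so there are 5 primary shares of €354,000. Marisol takes one such share (€354,000).
The children's combined portion (€1,416,000) is divided into 4 shares of €354,000: Carmen takes €354,000; Thandi's €354,000 share passes to Thandi's issue; Zubin's €354,000 share passes to Zubin's issue; Nuria's €354,000 share passes to Nuria's issue.
Thandi's share (€354,000) is divided into 3 shares of €118,000: Leilani and Farrukh each take €118,000; Benedek's €118,000 share passes to Benedek's issue.
Benedek's share (€118,000) is divided into 2 shares of €59,000: Sorcha and Jarrah each take €59,000.
Zubin's share (€354,000) is divided into 3 shares of €118,000: Uma, Gita, and Ines each take €118,000.
Nuria's share (€354,000) is divided into 3 shares of €118,000: Jessamy, Dagny, and Vidar each take €118,000.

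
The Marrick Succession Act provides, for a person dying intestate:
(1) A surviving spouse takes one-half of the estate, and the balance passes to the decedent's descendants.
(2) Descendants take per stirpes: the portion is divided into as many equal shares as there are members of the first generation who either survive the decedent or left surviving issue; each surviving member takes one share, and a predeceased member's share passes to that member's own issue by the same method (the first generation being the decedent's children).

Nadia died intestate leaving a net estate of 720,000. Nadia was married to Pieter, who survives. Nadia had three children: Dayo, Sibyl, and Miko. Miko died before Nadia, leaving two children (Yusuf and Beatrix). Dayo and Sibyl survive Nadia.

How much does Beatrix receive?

Pieter takes one-half of 720,000 = 360,000. The remaining 360,000 passes to the descendants.
The descendants' portion (360,000) is divided into 3 shares of 120,000: Dayo and Sibyl each take 120,000; Miko's 120,000 share passes to Miko's issue.
Miko's share (120,000) is divided into 2 shares of 60,000: Yusuf and Beatrix each take 60,000.

Beatrix receives 60,000.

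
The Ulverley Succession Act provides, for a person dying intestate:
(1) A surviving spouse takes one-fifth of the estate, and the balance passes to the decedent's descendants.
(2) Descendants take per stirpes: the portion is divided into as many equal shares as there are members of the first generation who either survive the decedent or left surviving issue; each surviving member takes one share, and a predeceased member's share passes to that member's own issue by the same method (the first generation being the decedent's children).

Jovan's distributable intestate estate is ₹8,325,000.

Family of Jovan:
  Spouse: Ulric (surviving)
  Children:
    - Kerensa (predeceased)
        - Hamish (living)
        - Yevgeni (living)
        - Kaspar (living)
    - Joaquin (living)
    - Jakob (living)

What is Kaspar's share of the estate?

Ulric takes one-fifth of ₹8,325,000 = ₹1,665,000. The remaining ₹6,660,000 passes to the descendants.
The descendants' portion (₹6,660,000) is divided into 3 shares of ₹2,220,000: Joaquin and Jakob each take ₹2,220,000; Kerensa's ₹2,220,000 share passes to Kerensa's issue.
Kerensa's share (₹2,220,000) is divided into 3 shares of ₹740,000: Hamish, Yevgeni, and Kaspar each take ₹740,000.

Kaspar receives ₹740,000.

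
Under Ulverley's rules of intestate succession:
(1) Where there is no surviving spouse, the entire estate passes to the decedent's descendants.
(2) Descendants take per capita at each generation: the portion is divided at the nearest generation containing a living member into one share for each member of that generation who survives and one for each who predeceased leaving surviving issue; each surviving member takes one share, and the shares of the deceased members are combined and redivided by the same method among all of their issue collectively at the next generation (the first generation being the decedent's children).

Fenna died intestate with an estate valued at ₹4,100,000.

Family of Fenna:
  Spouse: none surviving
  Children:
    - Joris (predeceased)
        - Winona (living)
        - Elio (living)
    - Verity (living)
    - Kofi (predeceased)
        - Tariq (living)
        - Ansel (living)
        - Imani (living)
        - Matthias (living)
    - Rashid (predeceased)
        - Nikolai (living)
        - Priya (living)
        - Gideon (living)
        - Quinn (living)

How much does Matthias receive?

Matthias receives ₹307,500.

The entire ₹4,100,000 passes to the descendants.
That amount (₹4,100,000) is divided at the children's generation into 4 shares of ₹1,025,000. Verity takes ₹1,025,000. The 3 shares of the deceased (Joris, Kofi, and Rashid) are combined into a pool of ₹3,075,000.
That pool (₹3,075,000) is divided at the grandchildren's generation equally among Winona, Elio, Tariq, Ansel, Imani, Matthias, Nikolai, Priya, Gideon, and Quinn: ₹307,500 each.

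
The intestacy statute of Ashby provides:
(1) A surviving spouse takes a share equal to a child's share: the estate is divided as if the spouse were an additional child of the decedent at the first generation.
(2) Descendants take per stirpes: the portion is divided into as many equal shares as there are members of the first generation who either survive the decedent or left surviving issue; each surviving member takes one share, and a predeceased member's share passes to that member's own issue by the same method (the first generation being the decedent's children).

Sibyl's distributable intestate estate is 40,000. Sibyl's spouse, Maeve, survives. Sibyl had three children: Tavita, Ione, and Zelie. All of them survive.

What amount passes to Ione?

Ione receives 10,000.

The spouse counts as an additional share at the children's level, so there are 4 primary shares of 10,000. Maeve takes one such share (10,000).
The children's combined portion (30,000) is divided into 3 shares of 10,000: Tavita, Ione, and Zelie each take 10,000.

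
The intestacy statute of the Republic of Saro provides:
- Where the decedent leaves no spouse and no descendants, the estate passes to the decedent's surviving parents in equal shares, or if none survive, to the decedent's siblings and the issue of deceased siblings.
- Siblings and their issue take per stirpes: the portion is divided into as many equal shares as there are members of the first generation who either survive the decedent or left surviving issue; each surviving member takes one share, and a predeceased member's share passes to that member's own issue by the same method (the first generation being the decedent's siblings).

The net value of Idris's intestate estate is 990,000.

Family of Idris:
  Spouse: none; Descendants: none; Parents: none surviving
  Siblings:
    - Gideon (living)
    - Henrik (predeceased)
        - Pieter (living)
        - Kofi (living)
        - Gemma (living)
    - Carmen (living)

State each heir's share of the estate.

The entire 990,000 passes to the siblings and their issue.
That amount (990,000) is divided into 3 shares of 330,000: Gideon and Carmen each take 330,000; Henrik's 330,000 share passes to Henrik's issue.
Henrik's share (330,000) is divided into 3 shares of 110,000: Pieter, Kofi, and Gemma each take 110,000.

Gideon: 330,000; Pieter: 110,000; Kofi: 110,000; Gemma: 110,000; Carmen: 330,000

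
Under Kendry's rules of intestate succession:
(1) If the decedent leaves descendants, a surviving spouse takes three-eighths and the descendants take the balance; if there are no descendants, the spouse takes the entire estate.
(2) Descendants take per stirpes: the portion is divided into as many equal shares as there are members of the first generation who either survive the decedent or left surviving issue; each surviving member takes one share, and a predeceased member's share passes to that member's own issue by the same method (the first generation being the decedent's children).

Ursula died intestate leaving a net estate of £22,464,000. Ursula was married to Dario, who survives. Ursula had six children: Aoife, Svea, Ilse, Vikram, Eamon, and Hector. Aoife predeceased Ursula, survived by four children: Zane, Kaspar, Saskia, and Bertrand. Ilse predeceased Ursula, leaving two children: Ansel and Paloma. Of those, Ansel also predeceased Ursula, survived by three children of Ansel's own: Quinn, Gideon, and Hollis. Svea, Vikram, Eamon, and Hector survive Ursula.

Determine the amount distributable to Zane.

Dario takes three-eighths of £22,464,000 = £8,424,000. The remaining £14,040,000 passes to the descendants.
The descendants' portion (£14,040,000) is divided into 6 shares of £2,340,000: Svea, Vikram, Eamon, and Hector each take £2,340,000; Aoife's £2,340,000 share passes to Aoife's issue; Ilse's £2,340,000 share passes to Ilse's issue.
Aoife's share (£2,340,000) is divided into 4 shares of £585,000: Zane, Kaspar, Saskia, and Bertrand each take £585,000.
Ilse's share (£2,340,000) is divided into 2 shares of £1,170,000: Paloma takes £1,170,000; Ansel's £1,170,000 share passes to Ansel's issue.
Ansel's share (£1,170,000) is divided into 3 shares of £390,000: Quinn, Gideon, and Hollis each take £390,000.

Zane receives £585,000.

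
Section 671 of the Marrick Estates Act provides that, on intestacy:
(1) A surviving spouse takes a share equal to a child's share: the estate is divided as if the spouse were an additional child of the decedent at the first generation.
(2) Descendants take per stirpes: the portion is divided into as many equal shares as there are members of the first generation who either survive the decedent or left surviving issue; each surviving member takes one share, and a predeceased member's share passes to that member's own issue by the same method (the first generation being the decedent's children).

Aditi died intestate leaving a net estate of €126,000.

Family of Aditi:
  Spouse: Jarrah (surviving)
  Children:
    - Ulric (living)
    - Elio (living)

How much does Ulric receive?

The spouse counts as an additional share at the children's level, so there are 3 primary shares of €42,000. Jarrah takes one such share (€42,000).
The children's combined portion (€84,000) is divided into 2 shares of €42,000: Ulric and Elio each take €42,000.

Ulric receives €42,000.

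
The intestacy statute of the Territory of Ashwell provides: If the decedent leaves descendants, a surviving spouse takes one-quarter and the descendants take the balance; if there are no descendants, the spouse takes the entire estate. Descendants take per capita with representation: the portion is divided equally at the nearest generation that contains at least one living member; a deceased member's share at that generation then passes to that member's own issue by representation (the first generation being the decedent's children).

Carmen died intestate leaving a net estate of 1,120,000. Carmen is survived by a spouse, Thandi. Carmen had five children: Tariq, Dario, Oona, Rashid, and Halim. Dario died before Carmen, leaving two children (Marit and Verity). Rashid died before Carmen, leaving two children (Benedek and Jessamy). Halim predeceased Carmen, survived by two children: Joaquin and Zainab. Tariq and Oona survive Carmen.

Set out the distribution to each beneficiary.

Thandi takes one-quarter of 1,120,000 = 280,000. The remaining 840,000 passes to the descendants.
The descendants' portion (840,000) is divided into 5 shares of 168,000: Tariq and Oona each take 168,000; Dario's 168,000 share passes to Dario's issue; Rashid's 168,000 share passes to Rashid's issue; Halim's 168,000 share passes to Halim's issue.
Dario's share (168,000) is divided into 2 shares of 84,000: Marit and Verity each take 84,000.
Rashid's share (168,000) is divided into 2 shares of 84,000: Benedek and Jessamy each take 84,000.
Halim's share (168,000) is divided into 2 shares of 84,000: Joaquin and Zainab each take 84,000.

Thandi: 280,000; Tariq: 168,000; Marit: 84,000; Verity: 84,000; Oona: 168,000; Benedek: 84,000; Jessamy: 84,000; Joaquin: 84,000; Zainab: 84,000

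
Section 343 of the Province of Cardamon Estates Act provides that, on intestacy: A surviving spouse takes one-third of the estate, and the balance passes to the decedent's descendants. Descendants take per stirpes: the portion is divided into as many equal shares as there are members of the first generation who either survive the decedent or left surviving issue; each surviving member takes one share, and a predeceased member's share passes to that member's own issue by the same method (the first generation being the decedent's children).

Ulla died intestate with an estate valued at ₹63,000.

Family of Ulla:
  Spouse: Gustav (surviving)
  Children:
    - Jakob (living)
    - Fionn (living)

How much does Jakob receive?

Jakob receives ₹21,000.

Gustav takes one-third of ₹63,000 = ₹21,000. The remaining ₹42,000 passes to the descendants.
The descendants' portion (₹42,000) is divided into 2 shares of ₹21,000: Jakob and Fionn each take ₹21,000.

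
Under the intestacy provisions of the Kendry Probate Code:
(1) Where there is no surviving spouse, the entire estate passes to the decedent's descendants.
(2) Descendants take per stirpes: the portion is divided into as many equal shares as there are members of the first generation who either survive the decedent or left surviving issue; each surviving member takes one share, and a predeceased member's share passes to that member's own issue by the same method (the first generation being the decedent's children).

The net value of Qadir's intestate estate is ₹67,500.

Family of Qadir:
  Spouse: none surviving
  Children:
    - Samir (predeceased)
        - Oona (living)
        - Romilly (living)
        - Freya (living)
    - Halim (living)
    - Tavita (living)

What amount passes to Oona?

Oona receives ₹7,500.

The entire ₹67,500 passes to the descendants.
That amount (₹67,500) is divided into 3 shares of ₹22,500: Halim and Tavita each take ₹22,500; Samir's ₹22,500 share passes to Samir's issue.
Samir's share (₹22,500) is divided into 3 shares of ₹7,500: Oona, Romilly, and Freya each take ₹7,500.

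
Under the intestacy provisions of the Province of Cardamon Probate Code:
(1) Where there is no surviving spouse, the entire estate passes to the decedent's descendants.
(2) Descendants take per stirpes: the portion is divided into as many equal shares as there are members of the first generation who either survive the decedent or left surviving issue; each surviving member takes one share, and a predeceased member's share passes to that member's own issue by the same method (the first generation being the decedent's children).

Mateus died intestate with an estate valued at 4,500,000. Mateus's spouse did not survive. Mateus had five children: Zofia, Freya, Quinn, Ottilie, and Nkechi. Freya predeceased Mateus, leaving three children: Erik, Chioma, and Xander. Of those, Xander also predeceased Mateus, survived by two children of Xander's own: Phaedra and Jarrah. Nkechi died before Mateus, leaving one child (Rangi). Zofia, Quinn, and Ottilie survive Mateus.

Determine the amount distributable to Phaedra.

Phaedra receives 150,000.

The entire 4,500,000 passes to the descendants.
That amount (4,500,000) is divided into 5 shares of 900,000: Zofia, Quinn, and Ottilie each take 900,000; Freya's 900,000 share passes to Freya's issue; Nkechi's 900,000 share passes to Nkechi's issue.
Freya's share (900,000) is divided into 3 shares of 300,000: Erik and Chioma each take 300,000; Xander's 300,000 share passes to Xander's issue.
Xander's share (300,000) is divided into 2 shares of 150,000: Phaedra and Jarrah each take 150,000.
Nkechi's share (900,000) passes entirely to Rangi.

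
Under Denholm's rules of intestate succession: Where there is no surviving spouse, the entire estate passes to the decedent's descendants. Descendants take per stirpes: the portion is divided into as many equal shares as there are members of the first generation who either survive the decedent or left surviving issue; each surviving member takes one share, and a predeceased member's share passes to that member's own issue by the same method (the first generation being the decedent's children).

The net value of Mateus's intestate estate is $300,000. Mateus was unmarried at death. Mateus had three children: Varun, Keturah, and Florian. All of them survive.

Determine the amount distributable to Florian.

The entire $300,000 passes to the descendants.
That amount ($300,000) is divided into 3 shares of $100,000: Varun, Keturah, and Florian each take $100,000.

Florian receives $100,000.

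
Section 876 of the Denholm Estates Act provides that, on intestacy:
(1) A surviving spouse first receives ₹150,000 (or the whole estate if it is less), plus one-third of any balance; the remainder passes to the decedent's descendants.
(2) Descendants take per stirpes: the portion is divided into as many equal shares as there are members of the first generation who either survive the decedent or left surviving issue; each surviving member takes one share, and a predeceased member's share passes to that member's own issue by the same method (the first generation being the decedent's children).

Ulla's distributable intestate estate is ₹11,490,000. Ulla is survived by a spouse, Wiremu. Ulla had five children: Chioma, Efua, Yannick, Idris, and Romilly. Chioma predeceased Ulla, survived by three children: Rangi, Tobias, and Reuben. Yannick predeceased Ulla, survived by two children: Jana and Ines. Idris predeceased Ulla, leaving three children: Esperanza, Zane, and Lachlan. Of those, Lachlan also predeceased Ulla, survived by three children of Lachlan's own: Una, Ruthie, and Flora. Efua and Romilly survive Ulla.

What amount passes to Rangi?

Rangi receives ₹504,000.

Wiremu first takes ₹150,000, leaving a balance of ₹11,340,000. Wiremu then takes one-third of the balance (₹3,780,000), for a total of ₹3,930,000. The remaining ₹7,560,000 passes to the descendants.
The descendants' portion (₹7,560,000) is divided into 5 shares of ₹1,512,000: Efua and Romilly each take ₹1,512,000; Chioma's ₹1,512,000 share passes to Chioma's issue; Yannick's ₹1,512,000 share passes to Yannick's issue; Idris's ₹1,512,000 share passes to Idris's issue.
Chioma's share (₹1,512,000) is divided into 3 shares of ₹504,000: Rangi, Tobias, and Reuben each take ₹504,000.
Yannick's share (₹1,512,000) is divided into 2 shares of ₹756,000: Jana and Ines each take ₹756,000.
Idris's share (₹1,512,000) is divided into 3 shares of ₹504,000: Esperanza and Zane each take ₹504,000; Lachlan's ₹504,000 share passes to Lachlan's issue.
Lachlan's share (₹504,000) is divided into 3 shares of ₹168,000: Una, Ruthie, and Flora each take ₹168,000.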